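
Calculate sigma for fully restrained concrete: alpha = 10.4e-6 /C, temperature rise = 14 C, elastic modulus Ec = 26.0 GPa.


sigma = alpha * dT * Ec
= 10.4e-6 * 14 * 26.0 * 1000
= 3.786 MPa

3.786


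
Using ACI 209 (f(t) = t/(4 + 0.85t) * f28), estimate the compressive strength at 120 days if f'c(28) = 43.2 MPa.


f(120) = 120 / (4 + 0.85 * 120) * 43.2
= 120 / 106.0 * 43.2
= 48.91 MPa

48.91


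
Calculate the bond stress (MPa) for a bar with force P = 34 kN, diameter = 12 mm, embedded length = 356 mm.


u = P / (pi * db * ld)
= 34 * 1000 / (pi * 12 * 356)
= 2.533 MPa

2.533


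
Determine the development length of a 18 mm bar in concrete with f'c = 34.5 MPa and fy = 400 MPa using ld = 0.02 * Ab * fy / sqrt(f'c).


Ab = pi * 18^2 / 4 = 254.469 mm2
ld = 0.02 * 254.469 * 400 / sqrt(34.5)
= 346.6 mm

346.6


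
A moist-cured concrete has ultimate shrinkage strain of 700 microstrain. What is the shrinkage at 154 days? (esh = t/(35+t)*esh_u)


esh(154) = 154 / (35 + 154) * 700
= 154 / 189 * 700
= 570.4 microstrain

570.4


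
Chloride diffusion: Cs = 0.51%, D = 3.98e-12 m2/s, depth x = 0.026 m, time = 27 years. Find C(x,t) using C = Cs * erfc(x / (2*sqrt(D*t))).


t_seconds = 27 * 365.25 * 24 * 3600 = 852055200.0 s
arg = 0.026 / (2 * sqrt(3.98e-12 * 852055200.0))
= 0.2232
erfc(0.2232) = 0.7522
C = 0.51 * 0.7522 = 0.3836%

0.3836


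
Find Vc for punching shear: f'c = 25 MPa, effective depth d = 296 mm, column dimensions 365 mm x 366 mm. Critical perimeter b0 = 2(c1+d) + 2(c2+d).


b0 = 2*(365 + 296) + 2*(366 + 296) = 2646 mm
Vc = 0.33 * sqrt(25) * 2646 * 296 / 1000
= 1292.31 kN

1292.31


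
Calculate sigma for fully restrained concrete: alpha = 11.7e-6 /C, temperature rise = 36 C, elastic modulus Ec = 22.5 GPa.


sigma = alpha * dT * Ec
= 11.7e-6 * 36 * 22.5 * 1000
= 9.477 MPa

9.477


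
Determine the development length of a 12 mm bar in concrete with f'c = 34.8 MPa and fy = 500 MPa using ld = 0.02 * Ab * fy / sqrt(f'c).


Ab = pi * 12^2 / 4 = 113.097 mm2
ld = 0.02 * 113.097 * 500 / sqrt(34.8)
= 191.7 mm

191.7


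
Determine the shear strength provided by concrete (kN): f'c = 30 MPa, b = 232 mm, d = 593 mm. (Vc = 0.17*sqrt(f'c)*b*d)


Vc = 0.17 * sqrt(30) * 232 * 593 / 1000
= 128.1 kN

128.1


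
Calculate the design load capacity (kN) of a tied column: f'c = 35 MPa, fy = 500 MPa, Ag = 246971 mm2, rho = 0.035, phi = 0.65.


Ast = rho * Ag = 0.035 * 246971 = 8643.985 mm2
phi*Pn = 0.65 * 0.80 * (0.85 * 35 * (246971 - 8643.985) + 500 * 8643.985) / 1000
= 5934.36 kN

5934.36


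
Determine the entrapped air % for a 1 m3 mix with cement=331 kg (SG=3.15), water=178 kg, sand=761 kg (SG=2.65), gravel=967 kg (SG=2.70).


Vol cement = 331 / (3.15 * 1000) = 0.105079 m3
Vol water = 178 / 1000 = 0.178 m3
Vol sand = 761 / (2.65 * 1000) = 0.28717 m3
Vol gravel = 967 / (2.70 * 1000) = 0.358148 m3
Total solid + water volume = 0.928397 m3
Air = (1 - 0.928397) * 100 = 7.16%

7.16


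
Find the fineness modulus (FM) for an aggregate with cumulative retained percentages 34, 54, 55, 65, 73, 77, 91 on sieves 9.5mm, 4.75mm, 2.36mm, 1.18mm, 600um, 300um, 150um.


FM = sum(cumulative % retained) / 100
= 449 / 100
= 4.49

4.49


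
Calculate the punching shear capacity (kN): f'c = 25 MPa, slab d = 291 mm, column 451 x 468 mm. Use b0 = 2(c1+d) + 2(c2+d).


b0 = 2*(451 + 291) + 2*(468 + 291) = 3002 mm
Vc = 0.33 * sqrt(25) * 3002 * 291 / 1000
= 1441.41 kN

1441.41


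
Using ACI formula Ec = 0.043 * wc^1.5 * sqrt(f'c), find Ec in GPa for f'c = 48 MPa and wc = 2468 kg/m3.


Ec = 0.043 * 2468^1.5 * sqrt(48) / 1000
= 36.53 GPa

36.53


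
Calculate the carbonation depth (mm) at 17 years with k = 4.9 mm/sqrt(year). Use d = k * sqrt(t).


depth = k * sqrt(t)
= 4.9 * sqrt(17)
= 20.2 mm

20.2


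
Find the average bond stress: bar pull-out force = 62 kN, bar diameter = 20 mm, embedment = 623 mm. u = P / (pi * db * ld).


u = P / (pi * db * ld)
= 62 * 1000 / (pi * 20 * 623)
= 1.584 MPa

1.584


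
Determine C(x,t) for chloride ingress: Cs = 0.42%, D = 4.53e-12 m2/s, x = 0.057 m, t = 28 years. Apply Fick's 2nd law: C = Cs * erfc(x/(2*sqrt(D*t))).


t_seconds = 28 * 365.25 * 24 * 3600 = 883612800.0 s
arg = 0.057 / (2 * sqrt(4.53e-12 * 883612800.0))
= 0.4505
erfc(0.4505) = 0.5241
C = 0.42 * 0.5241 = 0.2201%

0.2201


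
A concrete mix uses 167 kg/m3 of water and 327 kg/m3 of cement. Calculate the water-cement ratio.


w/c = water / cement
w/c = 167 / 327 = 0.511

0.511


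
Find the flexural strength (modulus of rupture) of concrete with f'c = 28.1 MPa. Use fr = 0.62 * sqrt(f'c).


fr = 0.62 * sqrt(28.1)
= 3.287 MPa

3.287


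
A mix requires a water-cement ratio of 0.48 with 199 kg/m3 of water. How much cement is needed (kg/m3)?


Cement = water / (w/c)
= 199 / 0.48
= 414.6 kg/m3

414.6


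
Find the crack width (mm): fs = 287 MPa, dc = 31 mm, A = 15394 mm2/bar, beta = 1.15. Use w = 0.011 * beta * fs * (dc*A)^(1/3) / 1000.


w = 0.011 * beta * fs * (dc * A)^(1/3) / 1000
= 0.011 * 1.15 * 287 * (31 * 15394)^(1/3) / 1000
= 0.284 mm

0.284


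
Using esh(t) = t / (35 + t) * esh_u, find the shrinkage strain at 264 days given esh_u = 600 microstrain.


esh(264) = 264 / (35 + 264) * 600
= 264 / 299 * 600
= 529.8 microstrain

529.8


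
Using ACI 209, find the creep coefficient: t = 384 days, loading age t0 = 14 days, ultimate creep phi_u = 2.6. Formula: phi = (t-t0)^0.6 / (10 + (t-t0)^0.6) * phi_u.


dt = 384 - 14 = 370
phi = 370^0.6 / (10 + 370^0.6) * 2.6
= 2.019

2.019


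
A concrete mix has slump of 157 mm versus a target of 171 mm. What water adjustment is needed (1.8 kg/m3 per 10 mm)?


Difference = 171 - 157 = 14 mm
Water adjustment = 14 * 1.8 / 10 = 2.5 kg/m3

2.5


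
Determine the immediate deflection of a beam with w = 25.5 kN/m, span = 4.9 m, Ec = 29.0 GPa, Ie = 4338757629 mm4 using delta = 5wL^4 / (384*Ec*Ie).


Convert: L = 4.9 m = 4900 mm, Ec = 29.0 GPa = 29000 MPa
delta = 5 * 25.5 * 4900^4 / (384 * 29000 * 4338757629)
= 1.52 mm

1.52


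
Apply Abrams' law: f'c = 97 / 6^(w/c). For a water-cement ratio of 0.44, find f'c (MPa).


f'c = 97 / 6^0.44
= 97 / 2.2
= 44.09 MPa

44.09


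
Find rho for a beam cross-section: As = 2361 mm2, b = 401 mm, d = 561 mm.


rho = As / (b * d)
= 2361 / (401 * 561)
= 0.0105

0.0105


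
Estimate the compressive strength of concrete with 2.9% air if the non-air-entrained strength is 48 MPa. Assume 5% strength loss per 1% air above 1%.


Strength loss = (2.9 - 1) * 5 = 9.5%
f'c = 48 * (1 - 9.5/100)
= 43.44 MPa

43.44


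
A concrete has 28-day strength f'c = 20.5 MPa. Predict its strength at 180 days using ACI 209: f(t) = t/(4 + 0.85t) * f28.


f(180) = 180 / (4 + 0.85 * 180) * 20.5
= 180 / 157.0 * 20.5
= 23.5 MPa

23.5


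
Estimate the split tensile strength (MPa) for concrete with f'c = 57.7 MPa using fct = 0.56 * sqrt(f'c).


fct = 0.56 * sqrt(57.7)
= 0.56 * 7.596
= 4.254 MPa

4.254


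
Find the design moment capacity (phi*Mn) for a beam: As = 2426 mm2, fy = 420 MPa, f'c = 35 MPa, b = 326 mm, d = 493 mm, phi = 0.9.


a = As * fy / (0.85 * f'c * b)
= 2426 * 420 / (0.85 * 35 * 326)
= 105.0595 mm
Mn = As * fy * (d - a/2) / 10^6
= 448.8039 kN-m
phi*Mn = 0.9 * 448.8039 = 403.92 kN-m

403.92


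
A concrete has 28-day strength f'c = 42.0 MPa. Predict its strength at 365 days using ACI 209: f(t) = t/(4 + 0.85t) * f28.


f(365) = 365 / (4 + 0.85 * 365) * 42.0
= 365 / 314.25 * 42.0
= 48.78 MPa

48.78


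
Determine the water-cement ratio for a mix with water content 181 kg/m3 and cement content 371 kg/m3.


w/c = water / cement
w/c = 181 / 371 = 0.488

0.488


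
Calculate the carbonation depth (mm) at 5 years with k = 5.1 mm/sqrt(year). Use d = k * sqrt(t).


depth = k * sqrt(t)
= 5.1 * sqrt(5)
= 11.4 mm

11.4


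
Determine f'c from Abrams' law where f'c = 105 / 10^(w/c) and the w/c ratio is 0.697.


f'c = 105 / 10^0.697
= 105 / 4.977
= 21.1 MPa

21.1


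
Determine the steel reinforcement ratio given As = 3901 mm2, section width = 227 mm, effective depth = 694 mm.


rho = As / (b * d)
= 3901 / (227 * 694)
= 0.0248

0.0248


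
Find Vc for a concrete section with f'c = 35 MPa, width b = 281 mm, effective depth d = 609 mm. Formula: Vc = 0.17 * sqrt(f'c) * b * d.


Vc = 0.17 * sqrt(35) * 281 * 609 / 1000
= 172.11 kN

172.11


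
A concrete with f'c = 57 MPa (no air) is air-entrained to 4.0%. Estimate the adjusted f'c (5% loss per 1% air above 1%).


Strength loss = (4.0 - 1) * 5 = 15.0%
f'c = 57 * (1 - 15.0/100)
= 48.45 MPa

48.45


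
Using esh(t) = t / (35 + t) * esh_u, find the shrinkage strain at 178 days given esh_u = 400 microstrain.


esh(178) = 178 / (35 + 178) * 400
= 178 / 213 * 400
= 334.3 microstrain

334.3


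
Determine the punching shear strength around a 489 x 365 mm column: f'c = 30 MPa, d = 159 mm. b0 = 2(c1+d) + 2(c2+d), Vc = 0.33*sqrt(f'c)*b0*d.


b0 = 2*(489 + 159) + 2*(365 + 159) = 2344 mm
Vc = 0.33 * sqrt(30) * 2344 * 159 / 1000
= 673.64 kN

673.64


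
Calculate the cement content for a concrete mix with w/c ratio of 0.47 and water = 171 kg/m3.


Cement = water / (w/c)
= 171 / 0.47
= 363.8 kg/m3

363.8


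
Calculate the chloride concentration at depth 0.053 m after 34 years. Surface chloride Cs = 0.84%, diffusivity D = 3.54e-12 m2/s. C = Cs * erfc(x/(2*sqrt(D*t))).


t_seconds = 34 * 365.25 * 24 * 3600 = 1072958400.0 s
arg = 0.053 / (2 * sqrt(3.54e-12 * 1072958400.0))
= 0.43
erfc(0.43) = 0.5431
C = 0.84 * 0.5431 = 0.4562%

0.4562


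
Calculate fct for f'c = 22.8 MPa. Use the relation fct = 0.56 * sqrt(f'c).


fct = 0.56 * sqrt(22.8)
= 0.56 * 4.775
= 2.674 MPa

2.674


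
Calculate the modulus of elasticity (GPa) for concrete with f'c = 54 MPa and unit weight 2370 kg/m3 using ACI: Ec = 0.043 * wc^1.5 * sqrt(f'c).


Ec = 0.043 * 2370^1.5 * sqrt(54) / 1000
= 36.46 GPa

36.46


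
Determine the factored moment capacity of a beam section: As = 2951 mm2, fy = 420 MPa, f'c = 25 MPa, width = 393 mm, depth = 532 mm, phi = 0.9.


a = As * fy / (0.85 * f'c * b)
= 2951 * 420 / (0.85 * 25 * 393)
= 148.4113 mm
Mn = As * fy * (d - a/2) / 10^6
= 567.3995 kN-m
phi*Mn = 0.9 * 567.3995 = 510.66 kN-m

510.66


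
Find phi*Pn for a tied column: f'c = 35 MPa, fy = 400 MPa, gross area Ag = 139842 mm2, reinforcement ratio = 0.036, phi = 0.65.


Ast = rho * Ag = 0.036 * 139842 = 5034.312 mm2
phi*Pn = 0.65 * 0.80 * (0.85 * 35 * (139842 - 5034.312) + 400 * 5034.312) / 1000
= 3132.61 kN

3132.61


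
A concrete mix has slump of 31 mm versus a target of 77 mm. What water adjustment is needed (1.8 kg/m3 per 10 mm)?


Difference = 77 - 31 = 46 mm
Water adjustment = 46 * 1.8 / 10 = 8.3 kg/m3

8.3


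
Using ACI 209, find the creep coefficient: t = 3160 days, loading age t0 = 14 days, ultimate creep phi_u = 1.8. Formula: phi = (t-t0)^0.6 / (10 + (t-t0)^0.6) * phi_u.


dt = 3160 - 14 = 3146
phi = 3146^0.6 / (10 + 3146^0.6) * 1.8
= 1.667

1.667


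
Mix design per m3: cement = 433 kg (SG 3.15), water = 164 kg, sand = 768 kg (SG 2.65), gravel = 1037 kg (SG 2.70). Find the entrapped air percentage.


Vol cement = 433 / (3.15 * 1000) = 0.13746 m3
Vol water = 164 / 1000 = 0.164 m3
Vol sand = 768 / (2.65 * 1000) = 0.289811 m3
Vol gravel = 1037 / (2.70 * 1000) = 0.384074 m3
Total solid + water volume = 0.975346 m3
Air = (1 - 0.975346) * 100 = 2.47%

2.47


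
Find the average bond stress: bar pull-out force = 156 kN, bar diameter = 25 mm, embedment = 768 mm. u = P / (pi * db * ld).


u = P / (pi * db * ld)
= 156 * 1000 / (pi * 25 * 768)
= 2.586 MPa

2.586


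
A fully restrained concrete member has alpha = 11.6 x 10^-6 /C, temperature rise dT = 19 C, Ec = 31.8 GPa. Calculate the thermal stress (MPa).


sigma = alpha * dT * Ec
= 11.6e-6 * 19 * 31.8 * 1000
= 7.009 MPa

7.009


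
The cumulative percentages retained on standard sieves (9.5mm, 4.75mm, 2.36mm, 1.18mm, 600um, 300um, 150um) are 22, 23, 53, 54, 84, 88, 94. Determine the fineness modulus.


FM = sum(cumulative % retained) / 100
= 418 / 100
= 4.18

4.18


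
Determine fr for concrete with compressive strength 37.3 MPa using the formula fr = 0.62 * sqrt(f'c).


fr = 0.62 * sqrt(37.3)
= 3.787 MPa

3.787


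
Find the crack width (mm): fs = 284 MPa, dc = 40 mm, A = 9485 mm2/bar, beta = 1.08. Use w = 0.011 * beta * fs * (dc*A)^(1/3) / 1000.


w = 0.011 * beta * fs * (dc * A)^(1/3) / 1000
= 0.011 * 1.08 * 284 * (40 * 9485)^(1/3) / 1000
= 0.244 mm

0.244


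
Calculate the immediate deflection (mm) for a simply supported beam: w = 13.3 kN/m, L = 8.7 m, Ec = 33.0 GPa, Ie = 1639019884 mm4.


Convert: L = 8.7 m = 8700 mm, Ec = 33.0 GPa = 33000 MPa
delta = 5 * 13.3 * 8700^4 / (384 * 33000 * 1639019884)
= 18.34 mm

18.34


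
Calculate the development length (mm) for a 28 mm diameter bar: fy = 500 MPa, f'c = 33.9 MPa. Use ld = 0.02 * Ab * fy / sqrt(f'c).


Ab = pi * 28^2 / 4 = 615.752 mm2
ld = 0.02 * 615.752 * 500 / sqrt(33.9)
= 1057.6 mm

1057.6


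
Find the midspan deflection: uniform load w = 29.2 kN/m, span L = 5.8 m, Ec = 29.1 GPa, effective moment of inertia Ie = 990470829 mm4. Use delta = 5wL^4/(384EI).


Convert: L = 5.8 m = 5800 mm, Ec = 29.1 GPa = 29100 MPa
delta = 5 * 29.2 * 5800^4 / (384 * 29100 * 990470829)
= 14.93 mm

14.93


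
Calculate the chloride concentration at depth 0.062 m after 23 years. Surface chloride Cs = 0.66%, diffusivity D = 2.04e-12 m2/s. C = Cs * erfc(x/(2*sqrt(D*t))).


t_seconds = 23 * 365.25 * 24 * 3600 = 725824800.0 s
arg = 0.062 / (2 * sqrt(2.04e-12 * 725824800.0))
= 0.8056
erfc(0.8056) = 0.2546
C = 0.66 * 0.2546 = 0.168%

0.168


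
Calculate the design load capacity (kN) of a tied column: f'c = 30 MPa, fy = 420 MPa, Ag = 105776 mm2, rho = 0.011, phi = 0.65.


Ast = rho * Ag = 0.011 * 105776 = 1163.536 mm2
phi*Pn = 0.65 * 0.80 * (0.85 * 30 * (105776 - 1163.536) + 420 * 1163.536) / 1000
= 1641.28 kN

1641.28


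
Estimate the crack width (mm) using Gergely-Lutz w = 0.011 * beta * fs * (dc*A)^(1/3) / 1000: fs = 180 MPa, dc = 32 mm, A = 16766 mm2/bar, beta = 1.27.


w = 0.011 * beta * fs * (dc * A)^(1/3) / 1000
= 0.011 * 1.27 * 180 * (32 * 16766)^(1/3) / 1000
= 0.204 mm

0.204


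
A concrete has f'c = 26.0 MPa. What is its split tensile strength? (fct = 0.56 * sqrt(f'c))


fct = 0.56 * sqrt(26.0)
= 0.56 * 5.099
= 2.855 MPa

2.855


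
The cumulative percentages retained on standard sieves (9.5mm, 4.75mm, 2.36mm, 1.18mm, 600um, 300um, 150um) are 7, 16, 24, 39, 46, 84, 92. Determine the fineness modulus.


FM = sum(cumulative % retained) / 100
= 308 / 100
= 3.08

3.08


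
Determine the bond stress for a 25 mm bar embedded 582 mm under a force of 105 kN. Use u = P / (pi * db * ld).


u = P / (pi * db * ld)
= 105 * 1000 / (pi * 25 * 582)
= 2.297 MPa

2.297


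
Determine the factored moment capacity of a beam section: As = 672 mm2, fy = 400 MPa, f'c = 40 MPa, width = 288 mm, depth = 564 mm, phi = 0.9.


a = As * fy / (0.85 * f'c * b)
= 672 * 400 / (0.85 * 40 * 288)
= 27.451 mm
Mn = As * fy * (d - a/2) / 10^6
= 147.9138 kN-m
phi*Mn = 0.9 * 147.9138 = 133.12 kN-m

133.12


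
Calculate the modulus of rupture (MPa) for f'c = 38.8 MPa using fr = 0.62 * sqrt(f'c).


fr = 0.62 * sqrt(38.8)
= 3.862 MPa

3.862


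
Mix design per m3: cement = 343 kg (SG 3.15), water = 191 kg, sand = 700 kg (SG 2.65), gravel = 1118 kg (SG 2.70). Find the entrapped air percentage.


Vol cement = 343 / (3.15 * 1000) = 0.108889 m3
Vol water = 191 / 1000 = 0.191 m3
Vol sand = 700 / (2.65 * 1000) = 0.264151 m3
Vol gravel = 1118 / (2.70 * 1000) = 0.414074 m3
Total solid + water volume = 0.978114 m3
Air = (1 - 0.978114) * 100 = 2.19%

2.19


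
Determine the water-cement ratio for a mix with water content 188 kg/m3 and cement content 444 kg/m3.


w/c = water / cement
w/c = 188 / 444 = 0.423

0.423


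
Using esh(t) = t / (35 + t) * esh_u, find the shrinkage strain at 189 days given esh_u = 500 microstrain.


esh(189) = 189 / (35 + 189) * 500
= 189 / 224 * 500
= 421.9 microstrain

421.9


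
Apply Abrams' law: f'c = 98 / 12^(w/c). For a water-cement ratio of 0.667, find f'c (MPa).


f'c = 98 / 12^0.667
= 98 / 5.246
= 18.68 MPa

18.68


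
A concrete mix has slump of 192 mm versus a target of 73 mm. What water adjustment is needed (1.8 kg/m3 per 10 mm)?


Difference = 73 - 192 = -119 mm
Water adjustment = -119 * 1.8 / 10 = -21.4 kg/m3

-21.4


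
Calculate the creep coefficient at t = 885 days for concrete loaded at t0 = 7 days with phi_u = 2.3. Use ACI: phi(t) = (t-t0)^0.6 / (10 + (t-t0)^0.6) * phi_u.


dt = 885 - 7 = 878
phi = 878^0.6 / (10 + 878^0.6) * 2.3
= 1.964

1.964


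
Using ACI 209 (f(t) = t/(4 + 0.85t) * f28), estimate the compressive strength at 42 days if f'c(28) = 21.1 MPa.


f(42) = 42 / (4 + 0.85 * 42) * 21.1
= 42 / 39.7 * 21.1
= 22.32 MPa

22.32


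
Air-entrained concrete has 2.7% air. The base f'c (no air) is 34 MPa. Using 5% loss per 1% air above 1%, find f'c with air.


Strength loss = (2.7 - 1) * 5 = 8.5%
f'c = 34 * (1 - 8.5/100)
= 31.11 MPa

31.11


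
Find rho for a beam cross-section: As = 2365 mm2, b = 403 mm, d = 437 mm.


rho = As / (b * d)
= 2365 / (403 * 437)
= 0.0134

0.0134


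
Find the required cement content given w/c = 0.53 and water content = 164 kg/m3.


Cement = water / (w/c)
= 164 / 0.53
= 309.4 kg/m3

309.4


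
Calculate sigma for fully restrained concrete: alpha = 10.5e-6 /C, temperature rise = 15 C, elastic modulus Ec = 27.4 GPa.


sigma = alpha * dT * Ec
= 10.5e-6 * 15 * 27.4 * 1000
= 4.315 MPa

4.315


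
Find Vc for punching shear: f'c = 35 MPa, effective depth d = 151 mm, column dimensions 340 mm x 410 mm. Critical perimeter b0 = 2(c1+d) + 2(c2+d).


b0 = 2*(340 + 151) + 2*(410 + 151) = 2104 mm
Vc = 0.33 * sqrt(35) * 2104 * 151 / 1000
= 620.26 kN

620.26


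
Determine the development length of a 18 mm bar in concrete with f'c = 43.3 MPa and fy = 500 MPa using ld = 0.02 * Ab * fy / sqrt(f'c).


Ab = pi * 18^2 / 4 = 254.469 mm2
ld = 0.02 * 254.469 * 500 / sqrt(43.3)
= 386.7 mm

386.7


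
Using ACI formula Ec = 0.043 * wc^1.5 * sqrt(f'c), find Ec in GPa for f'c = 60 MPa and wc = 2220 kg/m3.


Ec = 0.043 * 2220^1.5 * sqrt(60) / 1000
= 34.84 GPa

34.84


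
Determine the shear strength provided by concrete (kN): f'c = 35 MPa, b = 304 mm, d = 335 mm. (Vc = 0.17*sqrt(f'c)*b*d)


Vc = 0.17 * sqrt(35) * 304 * 335 / 1000
= 102.42 kN

102.42


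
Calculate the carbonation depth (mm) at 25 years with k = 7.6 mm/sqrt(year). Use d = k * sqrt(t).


depth = k * sqrt(t)
= 7.6 * sqrt(25)
= 38.0 mm

38.0


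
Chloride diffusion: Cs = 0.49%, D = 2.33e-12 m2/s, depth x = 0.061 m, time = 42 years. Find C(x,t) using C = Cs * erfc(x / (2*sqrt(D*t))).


t_seconds = 42 * 365.25 * 24 * 3600 = 1325419200.0 s
arg = 0.061 / (2 * sqrt(2.33e-12 * 1325419200.0))
= 0.5488
erfc(0.5488) = 0.4376
C = 0.49 * 0.4376 = 0.2144%

0.2144


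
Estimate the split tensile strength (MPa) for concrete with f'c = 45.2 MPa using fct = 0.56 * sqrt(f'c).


fct = 0.56 * sqrt(45.2)
= 0.56 * 6.723
= 3.765 MPa

3.765


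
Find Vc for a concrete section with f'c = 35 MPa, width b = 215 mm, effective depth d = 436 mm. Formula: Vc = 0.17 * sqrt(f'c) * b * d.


Vc = 0.17 * sqrt(35) * 215 * 436 / 1000
= 94.28 kN

94.28


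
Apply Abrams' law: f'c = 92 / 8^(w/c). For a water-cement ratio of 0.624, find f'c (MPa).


f'c = 92 / 8^0.624
= 92 / 3.66
= 25.13 MPa

25.13


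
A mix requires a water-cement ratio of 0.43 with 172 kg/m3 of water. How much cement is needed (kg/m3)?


Cement = water / (w/c)
= 172 / 0.43
= 400.0 kg/m3

400.0


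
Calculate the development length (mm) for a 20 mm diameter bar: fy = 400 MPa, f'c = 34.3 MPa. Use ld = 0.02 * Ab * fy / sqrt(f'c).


Ab = pi * 20^2 / 4 = 314.159 mm2
ld = 0.02 * 314.159 * 400 / sqrt(34.3)
= 429.1 mm

429.1


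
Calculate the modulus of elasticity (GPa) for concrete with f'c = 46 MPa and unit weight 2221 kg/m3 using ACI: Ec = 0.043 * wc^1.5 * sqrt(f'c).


Ec = 0.043 * 2221^1.5 * sqrt(46) / 1000
= 30.53 GPa

30.53


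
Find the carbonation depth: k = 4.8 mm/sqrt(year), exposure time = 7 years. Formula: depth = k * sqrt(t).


depth = k * sqrt(t)
= 4.8 * sqrt(7)
= 12.7 mm

12.7


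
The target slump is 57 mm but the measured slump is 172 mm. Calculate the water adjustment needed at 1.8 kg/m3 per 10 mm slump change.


Difference = 57 - 172 = -115 mm
Water adjustment = -115 * 1.8 / 10 = -20.7 kg/m3

-20.7


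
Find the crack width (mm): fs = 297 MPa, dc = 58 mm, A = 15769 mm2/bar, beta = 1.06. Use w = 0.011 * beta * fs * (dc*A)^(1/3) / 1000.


w = 0.011 * beta * fs * (dc * A)^(1/3) / 1000
= 0.011 * 1.06 * 297 * (58 * 15769)^(1/3) / 1000
= 0.336 mm

0.336


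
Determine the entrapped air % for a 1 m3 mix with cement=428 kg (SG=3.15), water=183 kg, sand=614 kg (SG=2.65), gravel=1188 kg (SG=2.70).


Vol cement = 428 / (3.15 * 1000) = 0.135873 m3
Vol water = 183 / 1000 = 0.183 m3
Vol sand = 614 / (2.65 * 1000) = 0.231698 m3
Vol gravel = 1188 / (2.70 * 1000) = 0.44 m3
Total solid + water volume = 0.990571 m3
Air = (1 - 0.990571) * 100 = 0.94%

0.94


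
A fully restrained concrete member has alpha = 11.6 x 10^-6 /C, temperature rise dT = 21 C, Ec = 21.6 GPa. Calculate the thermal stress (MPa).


sigma = alpha * dT * Ec
= 11.6e-6 * 21 * 21.6 * 1000
= 5.262 MPa

5.262


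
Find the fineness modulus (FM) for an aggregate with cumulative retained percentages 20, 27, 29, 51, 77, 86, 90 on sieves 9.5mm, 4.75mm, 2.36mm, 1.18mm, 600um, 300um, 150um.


FM = sum(cumulative % retained) / 100
= 380 / 100
= 3.8

3.8


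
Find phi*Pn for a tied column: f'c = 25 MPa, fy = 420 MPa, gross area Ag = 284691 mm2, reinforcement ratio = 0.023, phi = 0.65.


Ast = rho * Ag = 0.023 * 284691 = 6547.893 mm2
phi*Pn = 0.65 * 0.80 * (0.85 * 25 * (284691 - 6547.893) + 420 * 6547.893) / 1000
= 4503.54 kN

4503.54


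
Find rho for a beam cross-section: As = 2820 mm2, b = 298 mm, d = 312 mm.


rho = As / (b * d)
= 2820 / (298 * 312)
= 0.0303

0.0303


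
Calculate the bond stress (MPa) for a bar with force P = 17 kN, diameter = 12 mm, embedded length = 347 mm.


u = P / (pi * db * ld)
= 17 * 1000 / (pi * 12 * 347)
= 1.3 MPa

1.3


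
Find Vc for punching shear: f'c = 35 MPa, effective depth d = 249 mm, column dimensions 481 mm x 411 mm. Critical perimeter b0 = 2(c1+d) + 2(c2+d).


b0 = 2*(481 + 249) + 2*(411 + 249) = 2780 mm
Vc = 0.33 * sqrt(35) * 2780 * 249 / 1000
= 1351.43 kN

1351.43


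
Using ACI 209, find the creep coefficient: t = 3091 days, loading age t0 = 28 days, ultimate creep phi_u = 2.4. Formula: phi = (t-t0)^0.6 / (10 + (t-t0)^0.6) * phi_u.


dt = 3091 - 28 = 3063
phi = 3063^0.6 / (10 + 3063^0.6) * 2.4
= 2.22

2.22


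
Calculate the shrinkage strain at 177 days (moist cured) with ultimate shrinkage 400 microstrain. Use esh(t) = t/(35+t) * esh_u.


esh(177) = 177 / (35 + 177) * 400
= 177 / 212 * 400
= 334.0 microstrain

334.0


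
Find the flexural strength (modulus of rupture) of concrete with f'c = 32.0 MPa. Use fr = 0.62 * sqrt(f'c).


fr = 0.62 * sqrt(32.0)
= 3.507 MPa

3.507


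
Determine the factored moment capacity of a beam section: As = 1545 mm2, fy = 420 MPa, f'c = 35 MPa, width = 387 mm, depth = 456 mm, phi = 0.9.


a = As * fy / (0.85 * f'c * b)
= 1545 * 420 / (0.85 * 35 * 387)
= 56.3611 mm
Mn = As * fy * (d - a/2) / 10^6
= 277.612 kN-m
phi*Mn = 0.9 * 277.612 = 249.85 kN-m

249.85


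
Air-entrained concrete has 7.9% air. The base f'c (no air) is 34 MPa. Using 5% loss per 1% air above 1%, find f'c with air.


Strength loss = (7.9 - 1) * 5 = 34.5%
f'c = 34 * (1 - 34.5/100)
= 22.27 MPa

22.27


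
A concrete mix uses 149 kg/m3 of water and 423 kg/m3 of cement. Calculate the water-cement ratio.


w/c = water / cement
w/c = 149 / 423 = 0.352

0.352


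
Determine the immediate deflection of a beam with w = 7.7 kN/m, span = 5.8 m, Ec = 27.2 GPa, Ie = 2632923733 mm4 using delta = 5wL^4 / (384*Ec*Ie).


Convert: L = 5.8 m = 5800 mm, Ec = 27.2 GPa = 27200 MPa
delta = 5 * 7.7 * 5800^4 / (384 * 27200 * 2632923733)
= 1.58 mm

1.58


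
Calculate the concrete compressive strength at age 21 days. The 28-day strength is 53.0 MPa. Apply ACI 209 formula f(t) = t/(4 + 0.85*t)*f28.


f(21) = 21 / (4 + 0.85 * 21) * 53.0
= 21 / 21.85 * 53.0
= 50.94 MPa

50.94


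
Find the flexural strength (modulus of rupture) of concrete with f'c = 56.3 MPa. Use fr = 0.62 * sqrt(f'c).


fr = 0.62 * sqrt(56.3)
= 4.652 MPa

4.652


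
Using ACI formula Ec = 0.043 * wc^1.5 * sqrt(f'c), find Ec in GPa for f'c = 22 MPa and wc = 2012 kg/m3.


Ec = 0.043 * 2012^1.5 * sqrt(22) / 1000
= 18.2 GPa

18.2


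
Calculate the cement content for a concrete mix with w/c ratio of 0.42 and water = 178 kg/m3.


Cement = water / (w/c)
= 178 / 0.42
= 423.8 kg/m3

423.8


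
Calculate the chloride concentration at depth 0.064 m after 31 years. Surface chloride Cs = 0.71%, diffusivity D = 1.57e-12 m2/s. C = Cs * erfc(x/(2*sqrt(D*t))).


t_seconds = 31 * 365.25 * 24 * 3600 = 978285600.0 s
arg = 0.064 / (2 * sqrt(1.57e-12 * 978285600.0))
= 0.8165
erfc(0.8165) = 0.2482
C = 0.71 * 0.2482 = 0.1762%

0.1762


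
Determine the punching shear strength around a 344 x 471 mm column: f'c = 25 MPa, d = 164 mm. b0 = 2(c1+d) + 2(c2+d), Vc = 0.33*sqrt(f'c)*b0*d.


b0 = 2*(344 + 164) + 2*(471 + 164) = 2286 mm
Vc = 0.33 * sqrt(25) * 2286 * 164 / 1000
= 618.59 kN

618.59


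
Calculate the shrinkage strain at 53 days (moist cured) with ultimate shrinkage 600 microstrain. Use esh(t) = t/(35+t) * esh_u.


esh(53) = 53 / (35 + 53) * 600
= 53 / 88 * 600
= 361.4 microstrain

361.4


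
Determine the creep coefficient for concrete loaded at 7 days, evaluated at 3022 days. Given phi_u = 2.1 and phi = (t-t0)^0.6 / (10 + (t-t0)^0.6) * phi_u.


dt = 3022 - 7 = 3015
phi = 3015^0.6 / (10 + 3015^0.6) * 2.1
= 1.941

1.941


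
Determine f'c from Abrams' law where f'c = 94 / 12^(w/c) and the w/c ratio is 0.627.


f'c = 94 / 12^0.627
= 94 / 4.749
= 19.79 MPa

19.79


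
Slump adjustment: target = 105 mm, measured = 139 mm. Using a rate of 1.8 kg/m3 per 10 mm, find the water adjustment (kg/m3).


Difference = 105 - 139 = -34 mm
Water adjustment = -34 * 1.8 / 10 = -6.1 kg/m3

-6.1


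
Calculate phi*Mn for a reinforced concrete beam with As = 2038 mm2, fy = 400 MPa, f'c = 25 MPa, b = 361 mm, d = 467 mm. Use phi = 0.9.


a = As * fy / (0.85 * f'c * b)
= 2038 * 400 / (0.85 * 25 * 361)
= 106.2669 mm
Mn = As * fy * (d - a/2) / 10^6
= 337.384 kN-m
phi*Mn = 0.9 * 337.384 = 303.65 kN-m

303.65


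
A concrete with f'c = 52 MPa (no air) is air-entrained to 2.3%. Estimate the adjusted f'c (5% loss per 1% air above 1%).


Strength loss = (2.3 - 1) * 5 = 6.5%
f'c = 52 * (1 - 6.5/100)
= 48.62 MPa

48.62


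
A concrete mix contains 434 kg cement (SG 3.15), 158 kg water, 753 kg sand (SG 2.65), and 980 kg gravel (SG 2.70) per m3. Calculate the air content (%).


Vol cement = 434 / (3.15 * 1000) = 0.137778 m3
Vol water = 158 / 1000 = 0.158 m3
Vol sand = 753 / (2.65 * 1000) = 0.284151 m3
Vol gravel = 980 / (2.70 * 1000) = 0.362963 m3
Total solid + water volume = 0.942892 m3
Air = (1 - 0.942892) * 100 = 5.71%

5.71


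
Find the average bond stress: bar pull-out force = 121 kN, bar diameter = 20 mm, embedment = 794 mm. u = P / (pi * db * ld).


u = P / (pi * db * ld)
= 121 * 1000 / (pi * 20 * 794)
= 2.425 MPa

2.425


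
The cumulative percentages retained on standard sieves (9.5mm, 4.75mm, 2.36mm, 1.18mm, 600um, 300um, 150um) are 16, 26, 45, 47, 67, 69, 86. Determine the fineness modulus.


FM = sum(cumulative % retained) / 100
= 356 / 100
= 3.56

3.56


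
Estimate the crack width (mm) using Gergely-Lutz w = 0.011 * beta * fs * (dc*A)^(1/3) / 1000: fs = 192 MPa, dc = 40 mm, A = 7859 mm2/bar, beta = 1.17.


w = 0.011 * beta * fs * (dc * A)^(1/3) / 1000
= 0.011 * 1.17 * 192 * (40 * 7859)^(1/3) / 1000
= 0.168 mm

0.168


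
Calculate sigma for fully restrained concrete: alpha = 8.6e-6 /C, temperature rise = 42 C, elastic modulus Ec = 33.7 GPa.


sigma = alpha * dT * Ec
= 8.6e-6 * 42 * 33.7 * 1000
= 12.172 MPa

12.172


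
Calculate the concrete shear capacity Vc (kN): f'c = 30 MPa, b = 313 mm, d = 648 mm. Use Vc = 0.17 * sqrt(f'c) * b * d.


Vc = 0.17 * sqrt(30) * 313 * 648 / 1000
= 188.86 kN

188.86


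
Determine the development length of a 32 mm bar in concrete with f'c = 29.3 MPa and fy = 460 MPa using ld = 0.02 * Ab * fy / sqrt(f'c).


Ab = pi * 32^2 / 4 = 804.248 mm2
ld = 0.02 * 804.248 * 460 / sqrt(29.3)
= 1366.9 mm

1366.9


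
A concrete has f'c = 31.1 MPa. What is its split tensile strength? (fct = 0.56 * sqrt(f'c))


fct = 0.56 * sqrt(31.1)
= 0.56 * 5.577
= 3.123 MPa

3.123


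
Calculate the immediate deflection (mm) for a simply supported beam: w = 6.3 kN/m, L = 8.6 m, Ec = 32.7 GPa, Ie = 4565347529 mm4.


Convert: L = 8.6 m = 8600 mm, Ec = 32.7 GPa = 32700 MPa
delta = 5 * 6.3 * 8600^4 / (384 * 32700 * 4565347529)
= 3.01 mm

3.01


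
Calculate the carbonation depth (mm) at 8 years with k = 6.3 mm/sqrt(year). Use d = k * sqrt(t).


depth = k * sqrt(t)
= 6.3 * sqrt(8)
= 17.82 mm

17.82


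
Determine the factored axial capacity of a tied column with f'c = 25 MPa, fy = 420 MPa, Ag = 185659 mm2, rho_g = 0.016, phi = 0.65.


Ast = rho * Ag = 0.016 * 185659 = 2970.544 mm2
phi*Pn = 0.65 * 0.80 * (0.85 * 25 * (185659 - 2970.544) + 420 * 2970.544) / 1000
= 2667.47 kN

2667.47


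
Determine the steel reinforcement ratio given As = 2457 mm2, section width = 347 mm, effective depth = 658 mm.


rho = As / (b * d)
= 2457 / (347 * 658)
= 0.0108

0.0108


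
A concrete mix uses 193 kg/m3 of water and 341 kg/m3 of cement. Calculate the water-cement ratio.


w/c = water / cement
w/c = 193 / 341 = 0.566

0.566


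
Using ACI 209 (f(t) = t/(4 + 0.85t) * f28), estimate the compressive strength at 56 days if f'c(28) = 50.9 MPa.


f(56) = 56 / (4 + 0.85 * 56) * 50.9
= 56 / 51.6 * 50.9
= 55.24 MPa

55.24


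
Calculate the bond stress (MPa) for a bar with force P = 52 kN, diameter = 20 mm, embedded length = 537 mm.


u = P / (pi * db * ld)
= 52 * 1000 / (pi * 20 * 537)
= 1.541 MPa

1.541


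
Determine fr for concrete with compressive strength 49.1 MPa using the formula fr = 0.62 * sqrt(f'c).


fr = 0.62 * sqrt(49.1)
= 4.344 MPa

4.344


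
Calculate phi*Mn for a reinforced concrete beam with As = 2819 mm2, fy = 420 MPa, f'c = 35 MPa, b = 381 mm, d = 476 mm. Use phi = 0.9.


a = As * fy / (0.85 * f'c * b)
= 2819 * 420 / (0.85 * 35 * 381)
= 104.4558 mm
Mn = As * fy * (d - a/2) / 10^6
= 501.7377 kN-m
phi*Mn = 0.9 * 501.7377 = 451.56 kN-m

451.56


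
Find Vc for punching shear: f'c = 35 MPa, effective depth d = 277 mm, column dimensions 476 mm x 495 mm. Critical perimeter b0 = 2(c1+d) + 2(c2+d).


b0 = 2*(476 + 277) + 2*(495 + 277) = 3050 mm
Vc = 0.33 * sqrt(35) * 3050 * 277 / 1000
= 1649.41 kN

1649.41


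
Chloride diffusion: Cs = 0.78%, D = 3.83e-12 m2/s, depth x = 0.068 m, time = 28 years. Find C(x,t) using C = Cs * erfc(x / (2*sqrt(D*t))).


t_seconds = 28 * 365.25 * 24 * 3600 = 883612800.0 s
arg = 0.068 / (2 * sqrt(3.83e-12 * 883612800.0))
= 0.5845
erfc(0.5845) = 0.4085
C = 0.78 * 0.4085 = 0.3186%

0.3186


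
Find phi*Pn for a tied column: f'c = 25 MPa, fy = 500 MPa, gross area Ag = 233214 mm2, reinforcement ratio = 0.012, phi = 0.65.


Ast = rho * Ag = 0.012 * 233214 = 2798.568 mm2
phi*Pn = 0.65 * 0.80 * (0.85 * 25 * (233214 - 2798.568) + 500 * 2798.568) / 1000
= 3273.72 kN

3273.72


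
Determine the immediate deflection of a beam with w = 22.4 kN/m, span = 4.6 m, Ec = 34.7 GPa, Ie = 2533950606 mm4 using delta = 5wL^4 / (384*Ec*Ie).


Convert: L = 4.6 m = 4600 mm, Ec = 34.7 GPa = 34700 MPa
delta = 5 * 22.4 * 4600^4 / (384 * 34700 * 2533950606)
= 1.49 mm

1.49


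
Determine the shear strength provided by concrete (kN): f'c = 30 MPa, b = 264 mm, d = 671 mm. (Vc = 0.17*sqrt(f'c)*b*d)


Vc = 0.17 * sqrt(30) * 264 * 671 / 1000
= 164.94 kN

164.94


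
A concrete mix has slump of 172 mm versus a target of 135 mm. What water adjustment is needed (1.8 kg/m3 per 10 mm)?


Difference = 135 - 172 = -37 mm
Water adjustment = -37 * 1.8 / 10 = -6.7 kg/m3

-6.7


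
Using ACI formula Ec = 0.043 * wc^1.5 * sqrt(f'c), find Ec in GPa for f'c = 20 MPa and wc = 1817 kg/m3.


Ec = 0.043 * 1817^1.5 * sqrt(20) / 1000
= 14.89 GPa

14.89


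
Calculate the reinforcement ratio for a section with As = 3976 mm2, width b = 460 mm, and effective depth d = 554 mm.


rho = As / (b * d)
= 3976 / (460 * 554)
= 0.0156

0.0156


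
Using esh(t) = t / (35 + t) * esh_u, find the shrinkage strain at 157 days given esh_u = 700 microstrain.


esh(157) = 157 / (35 + 157) * 700
= 157 / 192 * 700
= 572.4 microstrain

572.4


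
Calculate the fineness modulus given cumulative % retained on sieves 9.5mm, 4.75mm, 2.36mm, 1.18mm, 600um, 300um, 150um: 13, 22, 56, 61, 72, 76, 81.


FM = sum(cumulative % retained) / 100
= 381 / 100
= 3.81

3.81


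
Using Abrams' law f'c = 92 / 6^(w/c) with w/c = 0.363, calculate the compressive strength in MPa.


f'c = 92 / 6^0.363
= 92 / 1.916
= 48.01 MPa

48.01


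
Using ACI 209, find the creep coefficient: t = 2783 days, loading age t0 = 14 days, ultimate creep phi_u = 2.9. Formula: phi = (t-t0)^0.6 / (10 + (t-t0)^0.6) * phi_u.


dt = 2783 - 14 = 2769
phi = 2769^0.6 / (10 + 2769^0.6) * 2.9
= 2.67

2.67


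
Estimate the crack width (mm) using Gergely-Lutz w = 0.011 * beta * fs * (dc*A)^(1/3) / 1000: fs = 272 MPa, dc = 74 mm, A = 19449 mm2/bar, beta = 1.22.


w = 0.011 * beta * fs * (dc * A)^(1/3) / 1000
= 0.011 * 1.22 * 272 * (74 * 19449)^(1/3) / 1000
= 0.412 mm

0.412


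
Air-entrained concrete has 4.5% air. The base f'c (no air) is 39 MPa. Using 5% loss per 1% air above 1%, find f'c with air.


Strength loss = (4.5 - 1) * 5 = 17.5%
f'c = 39 * (1 - 17.5/100)
= 32.17 MPa

32.17


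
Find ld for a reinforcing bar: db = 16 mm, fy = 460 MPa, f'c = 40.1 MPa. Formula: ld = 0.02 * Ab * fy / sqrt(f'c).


Ab = pi * 16^2 / 4 = 201.062 mm2
ld = 0.02 * 201.062 * 460 / sqrt(40.1)
= 292.1 mm

292.1


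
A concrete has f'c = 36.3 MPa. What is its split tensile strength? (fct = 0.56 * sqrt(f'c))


fct = 0.56 * sqrt(36.3)
= 0.56 * 6.025
= 3.374 MPa

3.374


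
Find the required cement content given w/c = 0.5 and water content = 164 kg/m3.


Cement = water / (w/c)
= 164 / 0.5
= 328.0 kg/m3

328.0


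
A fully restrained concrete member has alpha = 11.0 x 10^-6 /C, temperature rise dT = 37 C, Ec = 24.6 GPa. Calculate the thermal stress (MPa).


sigma = alpha * dT * Ec
= 11.0e-6 * 37 * 24.6 * 1000
= 10.012 MPa

10.012


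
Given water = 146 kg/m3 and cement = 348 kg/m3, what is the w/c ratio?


w/c = water / cement
w/c = 146 / 348 = 0.42

0.42


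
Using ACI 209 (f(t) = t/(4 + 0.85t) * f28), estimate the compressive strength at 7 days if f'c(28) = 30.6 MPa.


f(7) = 7 / (4 + 0.85 * 7) * 30.6
= 7 / 9.95 * 30.6
= 21.53 MPa

21.53


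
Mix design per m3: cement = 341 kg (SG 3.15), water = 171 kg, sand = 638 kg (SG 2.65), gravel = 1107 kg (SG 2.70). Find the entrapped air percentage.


Vol cement = 341 / (3.15 * 1000) = 0.108254 m3
Vol water = 171 / 1000 = 0.171 m3
Vol sand = 638 / (2.65 * 1000) = 0.240755 m3
Vol gravel = 1107 / (2.70 * 1000) = 0.41 m3
Total solid + water volume = 0.930009 m3
Air = (1 - 0.930009) * 100 = 7.0%

7.0


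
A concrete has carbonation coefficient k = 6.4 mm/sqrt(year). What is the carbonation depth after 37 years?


depth = k * sqrt(t)
= 6.4 * sqrt(37)
= 38.93 mm

38.93


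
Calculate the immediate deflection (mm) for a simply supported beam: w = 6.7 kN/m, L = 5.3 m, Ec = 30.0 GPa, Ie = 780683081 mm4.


Convert: L = 5.3 m = 5300 mm, Ec = 30.0 GPa = 30000 MPa
delta = 5 * 6.7 * 5300^4 / (384 * 30000 * 780683081)
= 2.94 mm

2.94


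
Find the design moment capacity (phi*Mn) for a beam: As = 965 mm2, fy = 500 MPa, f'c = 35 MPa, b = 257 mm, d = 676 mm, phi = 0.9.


a = As * fy / (0.85 * f'c * b)
= 965 * 500 / (0.85 * 35 * 257)
= 63.107 mm
Mn = As * fy * (d - a/2) / 10^6
= 310.9454 kN-m
phi*Mn = 0.9 * 310.9454 = 279.85 kN-m

279.85


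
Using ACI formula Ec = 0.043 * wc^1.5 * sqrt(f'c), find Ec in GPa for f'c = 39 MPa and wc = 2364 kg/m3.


Ec = 0.043 * 2364^1.5 * sqrt(39) / 1000
= 30.87 GPa

30.87


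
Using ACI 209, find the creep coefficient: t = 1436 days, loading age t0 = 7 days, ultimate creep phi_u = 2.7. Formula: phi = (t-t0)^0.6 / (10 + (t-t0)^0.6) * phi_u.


dt = 1436 - 7 = 1429
phi = 1429^0.6 / (10 + 1429^0.6) * 2.7
= 2.394

2.394


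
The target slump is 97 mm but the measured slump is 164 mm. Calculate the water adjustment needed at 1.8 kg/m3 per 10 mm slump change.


Difference = 97 - 164 = -67 mm
Water adjustment = -67 * 1.8 / 10 = -12.1 kg/m3

-12.1


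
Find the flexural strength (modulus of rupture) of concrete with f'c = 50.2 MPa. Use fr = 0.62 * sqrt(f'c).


fr = 0.62 * sqrt(50.2)
= 4.393 MPa

4.393


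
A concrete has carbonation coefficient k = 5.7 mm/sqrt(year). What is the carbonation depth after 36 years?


depth = k * sqrt(t)
= 5.7 * sqrt(36)
= 34.2 mm

34.2


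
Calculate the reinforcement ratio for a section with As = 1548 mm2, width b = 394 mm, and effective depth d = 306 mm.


rho = As / (b * d)
= 1548 / (394 * 306)
= 0.0128

0.0128


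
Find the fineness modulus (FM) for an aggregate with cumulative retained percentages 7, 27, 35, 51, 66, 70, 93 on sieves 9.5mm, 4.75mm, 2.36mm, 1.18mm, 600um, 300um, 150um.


FM = sum(cumulative % retained) / 100
= 349 / 100
= 3.49

3.49


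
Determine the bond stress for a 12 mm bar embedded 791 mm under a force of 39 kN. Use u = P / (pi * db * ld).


u = P / (pi * db * ld)
= 39 * 1000 / (pi * 12 * 791)
= 1.308 MPa

1.308


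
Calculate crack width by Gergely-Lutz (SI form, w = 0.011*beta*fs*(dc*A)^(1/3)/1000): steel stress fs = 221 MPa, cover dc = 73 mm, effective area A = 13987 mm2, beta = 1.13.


w = 0.011 * beta * fs * (dc * A)^(1/3) / 1000
= 0.011 * 1.13 * 221 * (73 * 13987)^(1/3) / 1000
= 0.277 mm

0.277


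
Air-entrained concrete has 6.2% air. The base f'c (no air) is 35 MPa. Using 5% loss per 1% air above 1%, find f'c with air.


Strength loss = (6.2 - 1) * 5 = 26.0%
f'c = 35 * (1 - 26.0/100)
= 25.9 MPa

25.9


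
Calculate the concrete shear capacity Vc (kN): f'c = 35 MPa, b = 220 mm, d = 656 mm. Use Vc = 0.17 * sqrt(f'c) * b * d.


Vc = 0.17 * sqrt(35) * 220 * 656 / 1000
= 145.15 kN

145.15


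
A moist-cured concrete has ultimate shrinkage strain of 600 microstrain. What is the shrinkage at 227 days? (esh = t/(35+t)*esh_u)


esh(227) = 227 / (35 + 227) * 600
= 227 / 262 * 600
= 519.8 microstrain

519.8


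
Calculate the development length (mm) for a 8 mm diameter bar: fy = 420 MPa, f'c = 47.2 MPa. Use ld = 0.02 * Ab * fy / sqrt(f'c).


Ab = pi * 8^2 / 4 = 50.265 mm2
ld = 0.02 * 50.265 * 420 / sqrt(47.2)
= 61.5 mm

61.5


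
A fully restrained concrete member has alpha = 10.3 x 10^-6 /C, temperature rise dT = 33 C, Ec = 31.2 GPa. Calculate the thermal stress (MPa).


sigma = alpha * dT * Ec
= 10.3e-6 * 33 * 31.2 * 1000
= 10.605 MPa

10.605


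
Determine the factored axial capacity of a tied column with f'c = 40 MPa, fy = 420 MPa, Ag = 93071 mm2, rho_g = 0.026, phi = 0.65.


Ast = rho * Ag = 0.026 * 93071 = 2419.846 mm2
phi*Pn = 0.65 * 0.80 * (0.85 * 40 * (93071 - 2419.846) + 420 * 2419.846) / 1000
= 2131.21 kN

2131.21


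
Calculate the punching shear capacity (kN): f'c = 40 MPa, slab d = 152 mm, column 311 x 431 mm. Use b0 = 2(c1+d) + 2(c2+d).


b0 = 2*(311 + 152) + 2*(431 + 152) = 2092 mm
Vc = 0.33 * sqrt(40) * 2092 * 152 / 1000
= 663.67 kN

663.67
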